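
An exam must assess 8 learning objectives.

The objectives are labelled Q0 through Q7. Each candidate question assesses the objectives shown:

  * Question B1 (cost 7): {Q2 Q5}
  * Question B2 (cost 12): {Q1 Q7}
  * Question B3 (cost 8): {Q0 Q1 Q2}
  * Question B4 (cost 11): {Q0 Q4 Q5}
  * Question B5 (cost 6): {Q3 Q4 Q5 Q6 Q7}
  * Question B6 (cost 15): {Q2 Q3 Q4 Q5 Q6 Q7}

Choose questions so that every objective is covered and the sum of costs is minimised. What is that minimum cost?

14

B3, B5 together cover every objective (B3 ∪ B5 = {Q0, Q1, Q2, Q3, Q4, Q5, Q6, Q7}); total cost 8 + 6 = 14.
No covering selection has total cost below 14.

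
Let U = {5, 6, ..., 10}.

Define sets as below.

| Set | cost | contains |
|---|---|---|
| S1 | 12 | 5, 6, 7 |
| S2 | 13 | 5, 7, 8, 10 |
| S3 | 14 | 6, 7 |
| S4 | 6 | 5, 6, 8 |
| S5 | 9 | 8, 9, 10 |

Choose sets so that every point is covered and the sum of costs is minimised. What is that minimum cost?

21

S1, S5 together cover every point (S1 ∪ S5 = {5, 6, 7, 8, 9, 10}); total cost 12 + 9 = 21.
The greedy pick S4, S5, S1 costs 27; no covering selection beats 21.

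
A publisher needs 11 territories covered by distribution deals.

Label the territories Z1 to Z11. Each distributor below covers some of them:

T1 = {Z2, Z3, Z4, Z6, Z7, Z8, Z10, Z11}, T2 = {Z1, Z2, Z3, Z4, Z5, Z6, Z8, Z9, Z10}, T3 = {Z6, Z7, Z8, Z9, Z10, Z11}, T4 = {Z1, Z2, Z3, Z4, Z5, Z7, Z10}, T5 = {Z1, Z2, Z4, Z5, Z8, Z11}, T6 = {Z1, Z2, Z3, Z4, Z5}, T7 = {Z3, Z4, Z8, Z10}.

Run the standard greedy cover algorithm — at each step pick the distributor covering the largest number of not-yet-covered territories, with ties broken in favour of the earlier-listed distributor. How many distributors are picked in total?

Greedy: pick T2 (covers 9 new) → pick T1 (covers 2 new). Total picks: 2.

2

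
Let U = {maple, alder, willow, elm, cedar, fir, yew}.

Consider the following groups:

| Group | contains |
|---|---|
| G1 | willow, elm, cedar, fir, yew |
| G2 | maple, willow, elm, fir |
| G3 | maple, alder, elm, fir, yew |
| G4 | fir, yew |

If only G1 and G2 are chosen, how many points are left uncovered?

Union of G1, G2 = {maple, willow, elm, cedar, fir, yew}.
Not covered: alder — 1 point.

1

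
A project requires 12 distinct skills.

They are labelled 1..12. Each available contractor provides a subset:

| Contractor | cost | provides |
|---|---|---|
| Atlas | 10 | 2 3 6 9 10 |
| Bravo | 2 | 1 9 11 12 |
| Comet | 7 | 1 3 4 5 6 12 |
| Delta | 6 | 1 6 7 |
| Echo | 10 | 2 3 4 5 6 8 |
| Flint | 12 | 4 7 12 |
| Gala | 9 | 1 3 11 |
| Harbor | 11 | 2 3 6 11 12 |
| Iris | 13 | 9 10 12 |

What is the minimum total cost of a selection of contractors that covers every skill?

28

Atlas, Bravo, Delta, Echo together cover every skill (Atlas ∪ Bravo ∪ Delta ∪ Echo = {1, 2, 3, 4, 5, 6, 7, 8, 9, 10, 11, 12}); total cost 10 + 2 + 6 + 10 = 28.
No covering selection has total cost below 28.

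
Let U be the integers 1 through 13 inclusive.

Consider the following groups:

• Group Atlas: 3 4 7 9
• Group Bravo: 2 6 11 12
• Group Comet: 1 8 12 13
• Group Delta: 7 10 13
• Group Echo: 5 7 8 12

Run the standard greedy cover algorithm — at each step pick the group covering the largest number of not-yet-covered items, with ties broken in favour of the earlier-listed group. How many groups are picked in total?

5

Greedy: pick Atlas (covers 4 new) → pick Bravo (covers 4 new) → pick Comet (covers 3 new) → pick Delta (covers 1 new) → pick Echo (covers 1 new). Total picks: 5.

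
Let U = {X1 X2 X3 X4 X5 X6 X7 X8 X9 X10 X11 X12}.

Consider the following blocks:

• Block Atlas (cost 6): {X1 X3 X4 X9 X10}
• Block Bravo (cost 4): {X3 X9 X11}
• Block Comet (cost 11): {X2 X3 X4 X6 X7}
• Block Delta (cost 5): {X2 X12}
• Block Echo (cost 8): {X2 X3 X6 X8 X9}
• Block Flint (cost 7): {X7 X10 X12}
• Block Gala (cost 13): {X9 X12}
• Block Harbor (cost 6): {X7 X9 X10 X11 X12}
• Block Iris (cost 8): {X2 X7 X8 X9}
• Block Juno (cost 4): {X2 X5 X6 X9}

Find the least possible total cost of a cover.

Atlas, Harbor, Iris, Juno together cover every item (Atlas ∪ Harbor ∪ Iris ∪ Juno = {X1, X2, X3, X4, X5, X6, X7, X8, X9, X10, X11, X12}); total cost 6 + 6 + 8 + 4 = 24.
No covering selection has total cost below 24.

24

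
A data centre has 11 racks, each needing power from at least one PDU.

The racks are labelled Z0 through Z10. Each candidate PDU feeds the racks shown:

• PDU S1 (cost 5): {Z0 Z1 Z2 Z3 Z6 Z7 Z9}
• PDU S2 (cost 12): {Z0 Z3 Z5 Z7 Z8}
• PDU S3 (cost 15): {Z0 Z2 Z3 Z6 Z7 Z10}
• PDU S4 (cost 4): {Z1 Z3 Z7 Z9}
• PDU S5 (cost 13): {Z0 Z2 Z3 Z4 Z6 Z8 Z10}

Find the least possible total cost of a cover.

S2, S4, S5 together cover every rack (S2 ∪ S4 ∪ S5 = {Z0, Z1, Z2, Z3, Z4, Z5, Z6, Z7, Z8, Z9, Z10}); total cost 12 + 4 + 13 = 29.
The greedy pick S1, S5, S2 costs 30; no covering selection beats 29.

29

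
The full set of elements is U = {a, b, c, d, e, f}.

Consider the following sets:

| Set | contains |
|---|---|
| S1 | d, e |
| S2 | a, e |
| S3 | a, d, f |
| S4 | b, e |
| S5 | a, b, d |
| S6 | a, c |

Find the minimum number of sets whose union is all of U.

3

S3, S4, and S6 cover everything between them: the union {a, b, c, d, e, f} is all of U.
Only S6 contains c, so S6 is forced; the remaining 4 elements need at least 2 more sets (each remaining set adds at most 2) — so at least 3 sets are needed, and 3 is optimal.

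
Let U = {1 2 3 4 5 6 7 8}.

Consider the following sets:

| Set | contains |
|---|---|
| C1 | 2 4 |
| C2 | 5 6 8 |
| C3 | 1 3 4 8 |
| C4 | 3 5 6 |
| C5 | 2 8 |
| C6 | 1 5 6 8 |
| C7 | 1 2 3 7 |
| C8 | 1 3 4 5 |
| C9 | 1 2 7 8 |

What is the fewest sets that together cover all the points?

3

C6 and C8 and C9 together: C6 ∪ C8 ∪ C9 = {1, 2, 3, 4, 5, 6, 7, 8} — every point is covered.
No 2 of the 9 sets cover everything (all 36 combinations miss at least one point), so 3 is optimal.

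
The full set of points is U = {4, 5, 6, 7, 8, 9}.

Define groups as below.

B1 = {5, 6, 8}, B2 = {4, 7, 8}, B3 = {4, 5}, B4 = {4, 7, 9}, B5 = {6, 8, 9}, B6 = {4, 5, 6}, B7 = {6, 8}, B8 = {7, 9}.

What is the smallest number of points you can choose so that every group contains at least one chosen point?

3

Take H = {4, 8, 9}. Each listed group contains at least one of these, so H is a hitting set of size 3.
The groups B3, B7, B8 are pairwise disjoint, so any hitting set needs a separate point for each — at least 3. Hence 3 is optimal.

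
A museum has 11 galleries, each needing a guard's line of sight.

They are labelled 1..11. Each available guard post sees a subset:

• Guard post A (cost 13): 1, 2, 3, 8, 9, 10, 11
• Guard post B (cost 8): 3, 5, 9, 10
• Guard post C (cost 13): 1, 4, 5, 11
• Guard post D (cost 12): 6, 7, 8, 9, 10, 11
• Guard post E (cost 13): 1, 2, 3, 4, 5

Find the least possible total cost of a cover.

25

D, E together cover every gallery (D ∪ E = {1, 2, 3, 4, 5, 6, 7, 8, 9, 10, 11}); total cost 12 + 13 = 25.
The greedy pick A, D, C costs 38; no covering selection beats 25.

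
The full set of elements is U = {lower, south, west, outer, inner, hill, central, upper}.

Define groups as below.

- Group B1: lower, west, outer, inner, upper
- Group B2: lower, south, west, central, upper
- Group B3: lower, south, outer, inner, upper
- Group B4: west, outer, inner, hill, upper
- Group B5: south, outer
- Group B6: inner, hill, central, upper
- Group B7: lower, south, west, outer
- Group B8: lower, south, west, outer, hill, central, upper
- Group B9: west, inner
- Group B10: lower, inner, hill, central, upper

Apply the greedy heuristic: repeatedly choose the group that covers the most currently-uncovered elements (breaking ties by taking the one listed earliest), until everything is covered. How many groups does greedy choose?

2

Greedy: pick B8 (covers 7 new) → pick B1 (covers 1 new). Total picks: 2.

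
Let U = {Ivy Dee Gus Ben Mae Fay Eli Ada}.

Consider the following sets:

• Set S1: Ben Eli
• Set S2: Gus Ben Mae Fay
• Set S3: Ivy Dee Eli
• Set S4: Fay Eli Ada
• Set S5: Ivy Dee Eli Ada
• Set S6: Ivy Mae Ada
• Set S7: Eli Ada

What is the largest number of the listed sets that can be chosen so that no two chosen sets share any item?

S2, S3 are pairwise disjoint (S2={Gus,Ben,Mae,Fay}; S3={Ivy,Dee,Eli}).
Every remaining set overlaps one of these, and no 3 of the listed sets are pairwise disjoint, so 2 is the maximum.

2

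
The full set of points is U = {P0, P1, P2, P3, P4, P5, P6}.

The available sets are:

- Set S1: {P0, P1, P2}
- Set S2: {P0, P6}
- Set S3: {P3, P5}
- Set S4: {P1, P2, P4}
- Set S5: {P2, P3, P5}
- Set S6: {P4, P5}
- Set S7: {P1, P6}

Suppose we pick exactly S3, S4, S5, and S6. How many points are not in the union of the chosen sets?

2

Union of S3, S4, S5, S6 = {P1, P2, P3, P4, P5}.
Not covered: P0, P6 — 2 points.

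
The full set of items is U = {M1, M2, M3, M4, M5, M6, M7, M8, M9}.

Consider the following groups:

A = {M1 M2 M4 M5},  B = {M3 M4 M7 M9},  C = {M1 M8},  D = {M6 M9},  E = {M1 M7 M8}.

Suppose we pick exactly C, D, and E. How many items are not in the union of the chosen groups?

Union of C, D, E = {M1, M6, M7, M8, M9}.
Not covered: M2, M3, M4, M5 — 4 items.

4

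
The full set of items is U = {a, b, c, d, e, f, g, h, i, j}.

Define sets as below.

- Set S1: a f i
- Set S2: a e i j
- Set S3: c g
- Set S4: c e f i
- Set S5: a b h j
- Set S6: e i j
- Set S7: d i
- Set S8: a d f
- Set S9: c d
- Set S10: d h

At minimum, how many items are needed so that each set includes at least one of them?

Take T = {c, d, f, j}. Each listed set contains at least one of these, so T is a hitting set of size 4.
No choice of 3 items meets every set, so 4 is the minimum.

4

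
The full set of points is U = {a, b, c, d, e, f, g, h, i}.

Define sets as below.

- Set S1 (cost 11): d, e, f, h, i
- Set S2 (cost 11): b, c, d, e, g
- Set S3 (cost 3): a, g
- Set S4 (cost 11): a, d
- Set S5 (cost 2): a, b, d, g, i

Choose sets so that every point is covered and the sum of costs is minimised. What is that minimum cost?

24

S1, S2, S5 together cover every point (S1 ∪ S2 ∪ S5 = {a, b, c, d, e, f, g, h, i}); total cost 11 + 11 + 2 = 24.
No covering selection has total cost below 24.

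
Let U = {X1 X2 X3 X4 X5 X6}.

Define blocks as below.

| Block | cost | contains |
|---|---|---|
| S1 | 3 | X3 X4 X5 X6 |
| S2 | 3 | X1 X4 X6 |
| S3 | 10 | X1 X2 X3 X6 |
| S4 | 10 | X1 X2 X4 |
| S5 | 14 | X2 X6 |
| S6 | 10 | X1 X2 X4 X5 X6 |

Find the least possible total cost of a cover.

S1, S4 together cover every element (S1 ∪ S4 = {X1, X2, X3, X4, X5, X6}); total cost 3 + 10 = 13.
The greedy pick S1, S2, S3 costs 16; no covering selection beats 13.

13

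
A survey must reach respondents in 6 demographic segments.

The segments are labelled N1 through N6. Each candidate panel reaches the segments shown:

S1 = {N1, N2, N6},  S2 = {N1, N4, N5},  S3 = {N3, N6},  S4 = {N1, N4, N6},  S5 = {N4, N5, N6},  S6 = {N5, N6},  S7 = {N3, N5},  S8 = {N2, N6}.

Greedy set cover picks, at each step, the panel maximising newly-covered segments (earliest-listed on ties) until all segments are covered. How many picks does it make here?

3

Greedy: pick S1 (covers 3 new) → pick S2 (covers 2 new) → pick S3 (covers 1 new). Total picks: 3.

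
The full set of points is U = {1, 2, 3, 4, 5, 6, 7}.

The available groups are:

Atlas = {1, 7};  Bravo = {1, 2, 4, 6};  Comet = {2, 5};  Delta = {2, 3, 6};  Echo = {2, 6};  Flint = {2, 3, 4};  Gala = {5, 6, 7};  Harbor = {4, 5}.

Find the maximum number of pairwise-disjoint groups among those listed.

Atlas, Echo, Harbor are pairwise disjoint (Atlas={1,7}; Echo={2,6}; Harbor={4,5}).
Every remaining group overlaps one of these, and no 4 of the listed groups are pairwise disjoint, so 3 is the maximum.

3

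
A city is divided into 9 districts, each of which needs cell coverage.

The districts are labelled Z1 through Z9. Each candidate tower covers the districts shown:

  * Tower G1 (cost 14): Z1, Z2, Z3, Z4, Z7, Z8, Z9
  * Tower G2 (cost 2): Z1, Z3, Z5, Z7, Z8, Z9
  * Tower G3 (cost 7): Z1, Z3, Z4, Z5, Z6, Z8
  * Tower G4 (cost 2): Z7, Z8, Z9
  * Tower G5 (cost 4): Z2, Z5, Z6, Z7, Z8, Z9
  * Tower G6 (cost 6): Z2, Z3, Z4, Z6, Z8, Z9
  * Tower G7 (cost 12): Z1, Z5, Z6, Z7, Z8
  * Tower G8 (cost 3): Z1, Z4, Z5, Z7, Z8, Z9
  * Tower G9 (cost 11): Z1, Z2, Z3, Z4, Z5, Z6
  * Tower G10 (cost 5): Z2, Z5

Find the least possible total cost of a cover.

G2, G6 together cover every district (G2 ∪ G6 = {Z1, Z2, Z3, Z4, Z5, Z6, Z7, Z8, Z9}); total cost 2 + 6 = 8.
The greedy pick G2, G5, G8 costs 9; no covering selection beats 8.

8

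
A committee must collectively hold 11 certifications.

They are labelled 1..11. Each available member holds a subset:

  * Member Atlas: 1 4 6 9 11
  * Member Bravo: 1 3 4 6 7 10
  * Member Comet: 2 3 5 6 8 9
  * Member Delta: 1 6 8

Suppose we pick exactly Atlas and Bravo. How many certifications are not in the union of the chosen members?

3

Union of Atlas, Bravo = {1, 3, 4, 6, 7, 9, 10, 11}.
Not covered: 2, 5, 8 — 3 certifications.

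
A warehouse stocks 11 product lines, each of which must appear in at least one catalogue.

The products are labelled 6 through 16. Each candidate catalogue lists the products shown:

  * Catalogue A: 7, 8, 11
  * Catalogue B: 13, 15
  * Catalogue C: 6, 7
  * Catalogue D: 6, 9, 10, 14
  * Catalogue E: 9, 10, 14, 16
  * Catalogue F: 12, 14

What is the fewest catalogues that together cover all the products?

A and B and C and E and F together: A ∪ B ∪ C ∪ E ∪ F = {6, 7, 8, 9, 10, 11, 12, 13, 14, 15, 16} — every product is covered.
No 4 of the 6 catalogues cover everything (all 15 combinations miss at least one product), so 5 is optimal.

5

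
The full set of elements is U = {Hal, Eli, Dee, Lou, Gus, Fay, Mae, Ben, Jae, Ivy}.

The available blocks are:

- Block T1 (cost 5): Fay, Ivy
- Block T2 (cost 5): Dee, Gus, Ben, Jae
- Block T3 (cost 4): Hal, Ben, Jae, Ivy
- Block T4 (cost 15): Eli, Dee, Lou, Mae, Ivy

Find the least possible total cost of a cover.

T1, T2, T3, T4 together cover every element (T1 ∪ T2 ∪ T3 ∪ T4 = {Hal, Eli, Dee, Lou, Gus, Fay, Mae, Ben, Jae, Ivy}); total cost 5 + 5 + 4 + 15 = 29.
No covering selection has total cost below 29.

29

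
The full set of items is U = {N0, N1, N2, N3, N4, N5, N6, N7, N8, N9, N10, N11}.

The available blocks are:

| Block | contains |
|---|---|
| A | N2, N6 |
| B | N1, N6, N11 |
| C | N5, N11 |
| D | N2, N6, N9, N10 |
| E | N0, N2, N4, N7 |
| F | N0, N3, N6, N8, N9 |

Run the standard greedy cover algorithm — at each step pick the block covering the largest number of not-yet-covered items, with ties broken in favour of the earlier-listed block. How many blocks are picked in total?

Greedy: pick F (covers 5 new) → pick E (covers 3 new) → pick B (covers 2 new) → pick C (covers 1 new) → pick D (covers 1 new). Total picks: 5.

5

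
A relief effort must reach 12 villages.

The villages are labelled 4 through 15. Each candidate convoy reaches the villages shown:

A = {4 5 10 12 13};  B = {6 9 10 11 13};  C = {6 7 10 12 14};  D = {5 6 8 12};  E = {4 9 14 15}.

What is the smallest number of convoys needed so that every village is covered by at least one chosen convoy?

4

Take {B, C, D, E}. Their union is {4, 5, 6, 7, 8, 9, 10, 11, 12, 13, 14, 15}, which is all 12 villages.
Only C contains 7, so C is forced; the remaining 7 villages need at least 3 more convoys (each remaining convoy adds at most 3) — so at least 4 convoys are needed, and 4 is optimal.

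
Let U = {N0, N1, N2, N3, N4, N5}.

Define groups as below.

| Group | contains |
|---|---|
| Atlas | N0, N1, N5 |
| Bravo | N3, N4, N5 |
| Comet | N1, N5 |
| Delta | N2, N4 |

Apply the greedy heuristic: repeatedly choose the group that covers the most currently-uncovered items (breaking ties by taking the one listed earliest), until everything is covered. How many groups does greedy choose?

3

Greedy: pick Atlas (covers 3 new) → pick Bravo (covers 2 new) → pick Delta (covers 1 new). Total picks: 3.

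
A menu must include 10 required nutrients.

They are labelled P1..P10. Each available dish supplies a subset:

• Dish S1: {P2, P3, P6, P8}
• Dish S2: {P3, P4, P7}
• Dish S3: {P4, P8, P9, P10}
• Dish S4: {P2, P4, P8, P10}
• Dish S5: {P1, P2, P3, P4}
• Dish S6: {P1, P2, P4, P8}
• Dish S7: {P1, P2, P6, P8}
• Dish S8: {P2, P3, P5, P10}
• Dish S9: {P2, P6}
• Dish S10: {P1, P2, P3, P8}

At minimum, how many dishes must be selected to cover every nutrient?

4

S2 and S3 and S7 and S8 together: S2 ∪ S3 ∪ S7 ∪ S8 = {P1, P2, P3, P4, P5, P6, P7, P8, P9, P10} — every nutrient is covered.
No 3 of the 10 dishes cover everything (all 120 combinations miss at least one nutrient), so 4 is optimal.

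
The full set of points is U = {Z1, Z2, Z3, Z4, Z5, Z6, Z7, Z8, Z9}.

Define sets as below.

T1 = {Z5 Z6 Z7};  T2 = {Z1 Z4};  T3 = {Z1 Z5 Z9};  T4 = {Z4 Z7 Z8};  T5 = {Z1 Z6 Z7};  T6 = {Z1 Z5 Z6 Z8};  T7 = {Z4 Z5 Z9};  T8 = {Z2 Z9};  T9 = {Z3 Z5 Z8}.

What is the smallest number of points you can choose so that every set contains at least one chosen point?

H = {Z2, Z4, Z5, Z6} meets every set (each contains at least one member of H), and |H| = 4.
No choice of 3 points meets every set, so 4 is the minimum.

4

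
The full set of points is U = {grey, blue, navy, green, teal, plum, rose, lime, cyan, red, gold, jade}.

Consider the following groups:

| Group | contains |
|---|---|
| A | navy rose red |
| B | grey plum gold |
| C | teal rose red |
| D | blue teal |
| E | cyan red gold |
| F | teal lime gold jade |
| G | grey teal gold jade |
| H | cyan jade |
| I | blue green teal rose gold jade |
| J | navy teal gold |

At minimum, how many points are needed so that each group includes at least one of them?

4

The 4 points {blue, rose, cyan, gold} hit every group.
The groups A, B, D, H are pairwise disjoint, so any hitting set needs a separate point for each — at least 4. Hence 4 is optimal.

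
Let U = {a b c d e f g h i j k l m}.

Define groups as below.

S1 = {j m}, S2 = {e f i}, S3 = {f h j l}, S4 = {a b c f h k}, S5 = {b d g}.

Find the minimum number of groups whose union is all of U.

5

S1 and S2 and S3 and S4 and S5 together: S1 ∪ S2 ∪ S3 ∪ S4 ∪ S5 = {a, b, c, d, e, f, g, h, i, j, k, l, m} — every point is covered.
Only S4 contains a, so S4 is forced; the remaining 7 points need at least 4 more groups (each remaining group adds at most 2) — so at least 5 groups are needed, and 5 is optimal.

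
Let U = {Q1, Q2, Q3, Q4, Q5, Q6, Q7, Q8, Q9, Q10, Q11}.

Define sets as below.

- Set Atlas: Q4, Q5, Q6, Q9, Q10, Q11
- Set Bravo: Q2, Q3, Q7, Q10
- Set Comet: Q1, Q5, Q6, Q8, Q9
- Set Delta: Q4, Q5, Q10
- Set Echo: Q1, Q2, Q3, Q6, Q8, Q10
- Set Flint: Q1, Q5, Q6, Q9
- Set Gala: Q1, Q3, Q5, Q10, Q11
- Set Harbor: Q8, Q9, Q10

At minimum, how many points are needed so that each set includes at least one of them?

2

H = {Q9, Q10} meets every set (each contains at least one member of H), and |H| = 2.
The sets Bravo, Comet are pairwise disjoint, so any hitting set needs a separate point for each — at least 2. Hence 2 is optimal.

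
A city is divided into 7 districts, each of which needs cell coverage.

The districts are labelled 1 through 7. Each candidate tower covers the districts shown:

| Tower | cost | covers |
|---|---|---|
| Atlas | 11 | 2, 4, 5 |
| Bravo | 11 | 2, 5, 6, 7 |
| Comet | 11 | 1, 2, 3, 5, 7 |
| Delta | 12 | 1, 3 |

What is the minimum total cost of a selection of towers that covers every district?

33

Atlas, Bravo, Comet together cover every district (Atlas ∪ Bravo ∪ Comet = {1, 2, 3, 4, 5, 6, 7}); total cost 11 + 11 + 11 = 33.
No covering selection has total cost below 33.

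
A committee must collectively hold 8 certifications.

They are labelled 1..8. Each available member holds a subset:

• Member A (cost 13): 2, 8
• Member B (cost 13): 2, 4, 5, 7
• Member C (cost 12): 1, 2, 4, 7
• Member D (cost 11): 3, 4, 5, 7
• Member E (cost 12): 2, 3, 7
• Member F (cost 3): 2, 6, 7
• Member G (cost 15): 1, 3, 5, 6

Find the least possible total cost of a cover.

A, C, D, F together cover every certification (A ∪ C ∪ D ∪ F = {1, 2, 3, 4, 5, 6, 7, 8}); total cost 13 + 12 + 11 + 3 = 39.
No covering selection has total cost below 39.

39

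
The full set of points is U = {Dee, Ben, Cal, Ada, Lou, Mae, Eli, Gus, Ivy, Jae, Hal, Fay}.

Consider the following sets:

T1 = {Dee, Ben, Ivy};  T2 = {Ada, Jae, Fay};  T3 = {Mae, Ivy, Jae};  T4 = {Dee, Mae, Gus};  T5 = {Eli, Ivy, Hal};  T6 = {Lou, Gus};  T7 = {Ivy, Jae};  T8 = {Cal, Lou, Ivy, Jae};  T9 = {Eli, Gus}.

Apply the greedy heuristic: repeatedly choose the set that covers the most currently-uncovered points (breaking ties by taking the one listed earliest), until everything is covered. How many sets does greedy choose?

5

Greedy: pick T8 (covers 4 new) → pick T4 (covers 3 new) → pick T2 (covers 2 new) → pick T5 (covers 2 new) → pick T1 (covers 1 new). Total picks: 5.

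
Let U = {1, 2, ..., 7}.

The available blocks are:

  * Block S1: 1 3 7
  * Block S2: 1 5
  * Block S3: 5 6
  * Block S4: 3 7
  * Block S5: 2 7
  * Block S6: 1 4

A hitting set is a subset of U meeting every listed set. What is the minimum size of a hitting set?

Take H = {4, 5, 7}. Each listed block contains at least one of these, so H is a hitting set of size 3.
The blocks S3, S5, S6 are pairwise disjoint, so any hitting set needs a separate point for each — at least 3. Hence 3 is optimal.

3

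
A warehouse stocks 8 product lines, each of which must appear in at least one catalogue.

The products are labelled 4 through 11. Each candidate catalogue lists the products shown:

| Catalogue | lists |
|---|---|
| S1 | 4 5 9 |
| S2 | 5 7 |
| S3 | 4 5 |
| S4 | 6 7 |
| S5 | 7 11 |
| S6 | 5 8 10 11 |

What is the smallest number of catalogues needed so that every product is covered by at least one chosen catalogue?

3

Take {S1, S4, S6}. Their union is {4, 5, 6, 7, 8, 9, 10, 11}, which is all 8 products.
Only S4 contains 6, so S4 is forced; the remaining 6 products need at least 2 more catalogues (each remaining catalogue adds at most 4) — so at least 3 catalogues are needed, and 3 is optimal.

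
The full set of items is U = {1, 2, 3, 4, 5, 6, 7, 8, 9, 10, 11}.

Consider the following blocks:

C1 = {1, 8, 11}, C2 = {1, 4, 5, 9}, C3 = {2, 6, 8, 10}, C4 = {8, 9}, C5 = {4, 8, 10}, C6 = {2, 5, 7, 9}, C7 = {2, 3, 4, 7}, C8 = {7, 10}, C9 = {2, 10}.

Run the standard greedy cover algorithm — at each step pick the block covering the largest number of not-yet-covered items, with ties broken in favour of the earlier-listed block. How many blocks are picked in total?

4

Greedy: pick C2 (covers 4 new) → pick C3 (covers 4 new) → pick C7 (covers 2 new) → pick C1 (covers 1 new). Total picks: 4.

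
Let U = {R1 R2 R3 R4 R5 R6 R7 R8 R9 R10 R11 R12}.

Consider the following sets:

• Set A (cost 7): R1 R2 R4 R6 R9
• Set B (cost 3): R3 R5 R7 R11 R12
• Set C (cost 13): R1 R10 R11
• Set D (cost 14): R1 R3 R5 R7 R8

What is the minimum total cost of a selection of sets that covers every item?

37

A, B, C, D together cover every item (A ∪ B ∪ C ∪ D = {R1, R2, R3, R4, R5, R6, R7, R8, R9, R10, R11, R12}); total cost 7 + 3 + 13 + 14 = 37.
No covering selection has total cost below 37.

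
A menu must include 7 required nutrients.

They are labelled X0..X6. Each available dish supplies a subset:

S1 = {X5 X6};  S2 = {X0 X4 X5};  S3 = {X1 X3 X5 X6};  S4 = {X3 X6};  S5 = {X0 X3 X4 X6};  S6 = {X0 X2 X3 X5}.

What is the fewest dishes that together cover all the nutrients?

Take {S2, S3, S6}. Their union is {X0, X1, X2, X3, X4, X5, X6}, which is all 7 nutrients.
Only S3 contains X1, so S3 is forced; the remaining 3 nutrients need at least 2 more dishes (each remaining dish adds at most 2) — so at least 3 dishes are needed, and 3 is optimal.

3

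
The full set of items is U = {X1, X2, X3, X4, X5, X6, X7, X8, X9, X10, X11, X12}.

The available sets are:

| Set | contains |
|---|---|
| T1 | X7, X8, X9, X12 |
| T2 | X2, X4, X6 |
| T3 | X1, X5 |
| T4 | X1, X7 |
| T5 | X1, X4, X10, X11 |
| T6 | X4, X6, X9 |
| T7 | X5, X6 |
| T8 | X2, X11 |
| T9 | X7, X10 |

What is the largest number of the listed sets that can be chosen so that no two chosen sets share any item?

4

T3, T6, T8, T9 are pairwise disjoint (T3={X1,X5}; T6={X4,X6,X9}; T8={X2,X11}; T9={X7,X10}).
Every remaining set overlaps one of these, and no 5 of the listed sets are pairwise disjoint, so 4 is the maximum.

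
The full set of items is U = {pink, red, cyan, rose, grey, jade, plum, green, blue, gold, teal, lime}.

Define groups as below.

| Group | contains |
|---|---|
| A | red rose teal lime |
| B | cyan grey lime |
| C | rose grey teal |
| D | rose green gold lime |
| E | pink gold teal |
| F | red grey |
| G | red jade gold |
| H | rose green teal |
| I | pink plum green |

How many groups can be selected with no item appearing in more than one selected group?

B, G, H are pairwise disjoint (B={cyan,grey,lime}; G={red,jade,gold}; H={rose,green,teal}).
Every remaining group overlaps one of these, and no 4 of the listed groups are pairwise disjoint, so 3 is the maximum.

3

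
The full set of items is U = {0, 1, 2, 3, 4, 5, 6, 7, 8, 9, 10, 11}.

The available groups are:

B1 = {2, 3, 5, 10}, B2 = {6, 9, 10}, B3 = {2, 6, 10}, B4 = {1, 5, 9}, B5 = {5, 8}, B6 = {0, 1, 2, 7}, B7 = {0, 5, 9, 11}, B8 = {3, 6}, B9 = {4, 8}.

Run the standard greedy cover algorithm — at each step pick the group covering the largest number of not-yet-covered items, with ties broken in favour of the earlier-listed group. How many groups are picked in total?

Greedy: pick B1 (covers 4 new) → pick B6 (covers 3 new) → pick B2 (covers 2 new) → pick B9 (covers 2 new) → pick B7 (covers 1 new). Total picks: 5.

5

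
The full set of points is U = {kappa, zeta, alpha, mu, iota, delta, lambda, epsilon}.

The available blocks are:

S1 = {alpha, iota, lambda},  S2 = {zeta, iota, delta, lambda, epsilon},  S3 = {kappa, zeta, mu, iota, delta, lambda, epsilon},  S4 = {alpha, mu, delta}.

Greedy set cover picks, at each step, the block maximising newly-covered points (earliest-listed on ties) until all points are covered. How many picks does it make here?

2

Greedy: pick S3 (covers 7 new) → pick S1 (covers 1 new). Total picks: 2.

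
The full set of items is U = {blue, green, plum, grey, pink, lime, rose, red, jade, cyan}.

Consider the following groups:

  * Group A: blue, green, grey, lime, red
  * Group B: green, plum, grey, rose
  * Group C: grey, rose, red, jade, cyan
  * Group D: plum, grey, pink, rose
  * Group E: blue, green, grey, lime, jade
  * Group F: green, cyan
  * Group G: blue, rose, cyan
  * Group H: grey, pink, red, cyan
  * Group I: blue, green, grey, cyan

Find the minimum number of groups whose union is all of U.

3

Take {A, C, D}. Their union is {blue, green, plum, grey, pink, lime, rose, red, jade, cyan}, which is all 10 items.
No 2 of the 9 groups cover everything (all 36 combinations miss at least one item), so 3 is optimal.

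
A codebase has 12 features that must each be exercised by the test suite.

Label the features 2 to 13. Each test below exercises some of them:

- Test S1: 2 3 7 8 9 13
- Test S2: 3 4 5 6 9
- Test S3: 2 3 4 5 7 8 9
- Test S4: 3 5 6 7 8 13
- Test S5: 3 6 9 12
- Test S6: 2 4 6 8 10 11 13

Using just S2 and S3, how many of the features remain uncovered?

4

Union of S2, S3 = {2, 3, 4, 5, 6, 7, 8, 9}.
Not covered: 10, 11, 12, 13 — 4 features.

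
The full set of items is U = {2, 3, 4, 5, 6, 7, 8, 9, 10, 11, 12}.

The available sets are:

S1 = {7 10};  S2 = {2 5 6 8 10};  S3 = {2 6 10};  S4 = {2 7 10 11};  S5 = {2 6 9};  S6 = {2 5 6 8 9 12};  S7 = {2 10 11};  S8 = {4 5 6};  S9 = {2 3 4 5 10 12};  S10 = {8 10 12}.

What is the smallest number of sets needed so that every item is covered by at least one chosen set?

3

Take {S4, S6, S9}. Their union is {2, 3, 4, 5, 6, 7, 8, 9, 10, 11, 12}, which is all 11 items.
Only S9 contains 3, so S9 is forced; the remaining 5 items need at least 2 more sets (each remaining set adds at most 3) — so at least 3 sets are needed, and 3 is optimal.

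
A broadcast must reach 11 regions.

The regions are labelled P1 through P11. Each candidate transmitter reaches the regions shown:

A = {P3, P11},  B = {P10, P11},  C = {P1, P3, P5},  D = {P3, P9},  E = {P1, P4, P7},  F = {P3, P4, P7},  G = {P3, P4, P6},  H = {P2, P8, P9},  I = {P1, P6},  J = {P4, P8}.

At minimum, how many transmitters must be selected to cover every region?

5

B and C and F and H and I together: B ∪ C ∪ F ∪ H ∪ I = {P1, P2, P3, P4, P5, P6, P7, P8, P9, P10, P11} — every region is covered.
No 4 of the 10 transmitters cover everything (all 210 combinations miss at least one region), so 5 is optimal.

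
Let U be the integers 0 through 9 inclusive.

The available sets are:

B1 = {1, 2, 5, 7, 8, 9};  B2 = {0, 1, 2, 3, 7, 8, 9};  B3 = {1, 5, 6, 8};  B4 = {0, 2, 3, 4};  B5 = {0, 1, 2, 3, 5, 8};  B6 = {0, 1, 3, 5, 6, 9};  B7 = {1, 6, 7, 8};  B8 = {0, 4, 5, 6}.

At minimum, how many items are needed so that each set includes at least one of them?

The 2 items {1, 4} hit every set.
The sets B3, B4 are pairwise disjoint, so any hitting set needs a separate item for each — at least 2. Hence 2 is optimal.

2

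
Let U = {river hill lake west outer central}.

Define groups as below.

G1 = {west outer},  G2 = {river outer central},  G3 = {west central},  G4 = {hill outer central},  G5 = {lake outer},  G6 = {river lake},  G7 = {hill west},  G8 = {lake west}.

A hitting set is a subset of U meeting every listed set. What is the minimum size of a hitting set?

3

H = {lake, west, outer} meets every group (each contains at least one member of H), and |H| = 3.
No choice of 2 elements meets every group, so 3 is the minimum.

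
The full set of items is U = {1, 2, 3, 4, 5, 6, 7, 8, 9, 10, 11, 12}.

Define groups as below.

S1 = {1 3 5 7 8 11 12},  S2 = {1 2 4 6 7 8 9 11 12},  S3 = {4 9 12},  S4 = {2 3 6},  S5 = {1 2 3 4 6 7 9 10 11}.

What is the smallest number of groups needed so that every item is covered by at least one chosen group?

2

Take {S1, S5}. Their union is {1, 2, 3, 4, 5, 6, 7, 8, 9, 10, 11, 12}, which is all 12 items.
No single group has all 12 items (the largest, S2, has 9), so 2 is optimal.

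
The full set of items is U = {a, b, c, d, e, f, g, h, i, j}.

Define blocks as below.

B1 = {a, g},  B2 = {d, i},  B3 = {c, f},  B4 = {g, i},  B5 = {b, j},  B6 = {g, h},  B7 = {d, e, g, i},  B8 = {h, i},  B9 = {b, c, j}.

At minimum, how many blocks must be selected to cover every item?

B1 and B3 and B5 and B6 and B7 together: B1 ∪ B3 ∪ B5 ∪ B6 ∪ B7 = {a, b, c, d, e, f, g, h, i, j} — every item is covered.
No 4 of the 9 blocks cover everything (all 126 combinations miss at least one item), so 5 is optimal.

5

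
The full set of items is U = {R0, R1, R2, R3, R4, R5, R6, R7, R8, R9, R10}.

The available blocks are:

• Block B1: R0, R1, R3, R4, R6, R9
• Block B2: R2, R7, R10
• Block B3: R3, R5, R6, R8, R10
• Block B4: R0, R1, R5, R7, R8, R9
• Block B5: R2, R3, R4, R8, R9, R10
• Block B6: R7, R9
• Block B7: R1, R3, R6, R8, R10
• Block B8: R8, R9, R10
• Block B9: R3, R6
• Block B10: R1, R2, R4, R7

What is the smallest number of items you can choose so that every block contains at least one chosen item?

The 3 items {R2, R6, R9} hit every block.
The blocks B8, B9, B10 are pairwise disjoint, so any hitting set needs a separate item for each — at least 3. Hence 3 is optimal.

3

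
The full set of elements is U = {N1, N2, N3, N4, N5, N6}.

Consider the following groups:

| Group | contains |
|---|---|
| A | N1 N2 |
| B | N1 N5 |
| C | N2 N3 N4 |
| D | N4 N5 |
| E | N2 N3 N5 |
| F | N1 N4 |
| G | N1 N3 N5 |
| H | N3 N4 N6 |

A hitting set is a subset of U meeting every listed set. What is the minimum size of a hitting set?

The 3 elements {N1, N4, N5} hit every group.
No choice of 2 elements meets every group, so 3 is the minimum.

3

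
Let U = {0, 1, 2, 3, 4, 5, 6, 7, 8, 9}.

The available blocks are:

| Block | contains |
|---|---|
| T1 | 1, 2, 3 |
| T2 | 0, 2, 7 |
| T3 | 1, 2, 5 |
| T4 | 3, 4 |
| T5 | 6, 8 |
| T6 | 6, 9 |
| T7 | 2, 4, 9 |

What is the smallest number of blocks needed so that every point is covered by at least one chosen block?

T1, T2, T3, T5, and T7 cover everything between them: the union {0, 1, 2, 3, 4, 5, 6, 7, 8, 9} is all of U.
Only T2 contains 0, so T2 is forced; the remaining 7 points need at least 4 more blocks (each remaining block adds at most 2) — so at least 5 blocks are needed, and 5 is optimal.

5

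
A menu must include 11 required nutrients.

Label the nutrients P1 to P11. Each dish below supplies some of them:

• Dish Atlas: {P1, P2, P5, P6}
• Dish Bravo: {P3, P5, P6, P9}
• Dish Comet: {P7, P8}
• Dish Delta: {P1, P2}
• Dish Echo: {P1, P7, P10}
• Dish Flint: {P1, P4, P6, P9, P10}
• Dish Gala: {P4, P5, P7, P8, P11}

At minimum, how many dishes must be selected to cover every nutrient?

Take {Bravo, Delta, Echo, Gala}. Their union is {P1, P2, P3, P4, P5, P6, P7, P8, P9, P10, P11}, which is all 11 nutrients.
No 3 of the 7 dishes cover everything (all 35 combinations miss at least one nutrient), so 4 is optimal.

4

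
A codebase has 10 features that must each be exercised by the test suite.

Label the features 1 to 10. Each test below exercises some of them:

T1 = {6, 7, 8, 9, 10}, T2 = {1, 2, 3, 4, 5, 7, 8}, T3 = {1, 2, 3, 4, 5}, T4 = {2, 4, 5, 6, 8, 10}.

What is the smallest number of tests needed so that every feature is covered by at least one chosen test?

2

T1 and T2 together: T1 ∪ T2 = {1, 2, 3, 4, 5, 6, 7, 8, 9, 10} — every feature is covered.
No single test has all 10 features (the largest, T2, has 7), so 2 is optimal.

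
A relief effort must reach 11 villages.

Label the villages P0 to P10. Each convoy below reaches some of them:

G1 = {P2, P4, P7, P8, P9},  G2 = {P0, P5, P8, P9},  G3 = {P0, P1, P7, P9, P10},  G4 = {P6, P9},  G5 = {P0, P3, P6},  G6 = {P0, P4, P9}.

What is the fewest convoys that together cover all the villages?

4

G1 and G2 and G3 and G5 together: G1 ∪ G2 ∪ G3 ∪ G5 = {P0, P1, P2, P3, P4, P5, P6, P7, P8, P9, P10} — every village is covered.
Only G2 contains P5, so G2 is forced; the remaining 7 villages need at least 3 more convoys (each remaining convoy adds at most 3) — so at least 4 convoys are needed, and 4 is optimal.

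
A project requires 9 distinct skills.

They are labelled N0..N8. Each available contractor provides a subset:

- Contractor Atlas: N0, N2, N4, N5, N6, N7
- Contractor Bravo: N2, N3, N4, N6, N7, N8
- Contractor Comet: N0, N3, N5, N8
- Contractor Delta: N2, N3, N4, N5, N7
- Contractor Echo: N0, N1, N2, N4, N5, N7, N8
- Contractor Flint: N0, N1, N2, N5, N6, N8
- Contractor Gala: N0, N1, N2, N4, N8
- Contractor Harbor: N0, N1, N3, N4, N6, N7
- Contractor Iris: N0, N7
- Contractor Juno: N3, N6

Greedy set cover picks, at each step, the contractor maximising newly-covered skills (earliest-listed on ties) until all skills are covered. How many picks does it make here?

2

Greedy: pick Echo (covers 7 new) → pick Bravo (covers 2 new). Total picks: 2.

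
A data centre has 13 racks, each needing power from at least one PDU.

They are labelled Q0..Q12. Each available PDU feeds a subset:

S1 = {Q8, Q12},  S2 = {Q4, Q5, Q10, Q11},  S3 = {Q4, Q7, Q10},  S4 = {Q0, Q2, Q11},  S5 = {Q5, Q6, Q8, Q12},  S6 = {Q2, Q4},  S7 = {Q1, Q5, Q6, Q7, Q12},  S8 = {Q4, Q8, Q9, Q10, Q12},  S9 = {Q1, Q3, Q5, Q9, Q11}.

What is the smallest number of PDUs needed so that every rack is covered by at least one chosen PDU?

4

Take {S3, S4, S5, S9}. Their union is {Q0, Q1, Q2, Q3, Q4, Q5, Q6, Q7, Q8, Q9, Q10, Q11, Q12}, which is all 13 racks.
No 3 of the 9 PDUs cover everything (all 84 combinations miss at least one rack), so 4 is optimal.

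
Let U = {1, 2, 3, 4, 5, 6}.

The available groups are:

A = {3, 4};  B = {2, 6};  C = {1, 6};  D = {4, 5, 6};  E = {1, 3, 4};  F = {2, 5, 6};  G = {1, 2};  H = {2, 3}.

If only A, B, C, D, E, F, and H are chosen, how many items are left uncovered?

Union of A, B, C, D, E, F, H = {1, 2, 3, 4, 5, 6} — that's every item, so 0 are uncovered.

0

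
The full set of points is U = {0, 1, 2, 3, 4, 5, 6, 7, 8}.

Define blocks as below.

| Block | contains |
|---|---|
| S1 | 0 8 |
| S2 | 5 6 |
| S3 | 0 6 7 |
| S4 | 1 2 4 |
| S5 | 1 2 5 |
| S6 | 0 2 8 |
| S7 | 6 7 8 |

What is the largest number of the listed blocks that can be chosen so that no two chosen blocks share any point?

3

S1, S2, S4 are pairwise disjoint (S1={0,8}; S2={5,6}; S4={1,2,4}).
Every remaining block overlaps one of these, and no 4 of the listed blocks are pairwise disjoint, so 3 is the maximum.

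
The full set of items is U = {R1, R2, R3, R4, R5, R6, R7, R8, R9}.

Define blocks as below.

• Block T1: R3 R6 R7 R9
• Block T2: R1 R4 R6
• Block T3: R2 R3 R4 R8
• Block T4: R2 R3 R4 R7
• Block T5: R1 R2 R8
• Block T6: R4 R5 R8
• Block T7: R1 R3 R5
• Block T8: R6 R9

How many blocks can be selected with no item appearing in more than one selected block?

2

T7, T8 are pairwise disjoint (T7={R1,R3,R5}; T8={R6,R9}).
Every remaining block overlaps one of these, and no 3 of the listed blocks are pairwise disjoint, so 2 is the maximum.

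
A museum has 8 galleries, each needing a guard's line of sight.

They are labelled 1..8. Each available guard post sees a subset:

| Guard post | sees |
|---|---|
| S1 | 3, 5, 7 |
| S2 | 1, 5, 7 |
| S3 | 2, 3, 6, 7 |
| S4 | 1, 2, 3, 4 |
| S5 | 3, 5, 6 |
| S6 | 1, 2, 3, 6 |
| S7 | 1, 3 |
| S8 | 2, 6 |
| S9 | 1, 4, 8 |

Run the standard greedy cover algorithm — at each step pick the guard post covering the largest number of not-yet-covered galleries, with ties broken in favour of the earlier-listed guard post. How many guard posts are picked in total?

Greedy: pick S3 (covers 4 new) → pick S9 (covers 3 new) → pick S1 (covers 1 new). Total picks: 3.

3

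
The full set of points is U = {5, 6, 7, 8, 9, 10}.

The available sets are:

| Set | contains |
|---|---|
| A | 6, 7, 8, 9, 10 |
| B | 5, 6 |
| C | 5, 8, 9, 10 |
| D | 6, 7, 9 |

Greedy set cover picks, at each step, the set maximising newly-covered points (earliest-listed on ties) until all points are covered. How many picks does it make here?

Greedy: pick A (covers 5 new) → pick B (covers 1 new). Total picks: 2.

2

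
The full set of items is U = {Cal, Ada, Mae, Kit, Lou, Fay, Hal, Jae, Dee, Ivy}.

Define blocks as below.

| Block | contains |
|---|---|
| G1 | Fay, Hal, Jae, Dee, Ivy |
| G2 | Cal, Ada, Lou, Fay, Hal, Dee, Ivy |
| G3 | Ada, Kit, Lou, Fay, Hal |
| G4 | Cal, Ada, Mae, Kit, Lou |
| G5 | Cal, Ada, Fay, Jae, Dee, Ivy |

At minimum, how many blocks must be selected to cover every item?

G1 and G4 cover everything between them: the union {Cal, Ada, Mae, Kit, Lou, Fay, Hal, Jae, Dee, Ivy} is all of U.
No single block has all 10 items (the largest, G2, has 7), so 2 is optimal.

2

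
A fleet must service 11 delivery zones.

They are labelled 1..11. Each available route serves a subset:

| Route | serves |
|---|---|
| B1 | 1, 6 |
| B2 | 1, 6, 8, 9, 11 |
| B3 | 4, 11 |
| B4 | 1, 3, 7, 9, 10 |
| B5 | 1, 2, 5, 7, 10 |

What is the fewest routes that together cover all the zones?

4

Take {B2, B3, B4, B5}. Their union is {1, 2, 3, 4, 5, 6, 7, 8, 9, 10, 11}, which is all 11 zones.
No 3 of the 5 routes cover everything (all 10 combinations miss at least one zone), so 4 is optimal.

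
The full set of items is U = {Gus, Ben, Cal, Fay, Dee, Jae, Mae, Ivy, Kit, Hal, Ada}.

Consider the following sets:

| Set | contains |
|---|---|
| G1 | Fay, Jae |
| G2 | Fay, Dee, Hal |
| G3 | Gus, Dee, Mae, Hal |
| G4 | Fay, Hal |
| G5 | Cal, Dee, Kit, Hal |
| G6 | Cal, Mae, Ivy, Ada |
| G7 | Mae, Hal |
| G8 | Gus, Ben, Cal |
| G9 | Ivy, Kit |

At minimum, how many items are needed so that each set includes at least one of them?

4

The 4 items {Cal, Fay, Ivy, Hal} hit every set.
The sets G1, G7, G8, G9 are pairwise disjoint, so any hitting set needs a separate item for each — at least 4. Hence 4 is optimal.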